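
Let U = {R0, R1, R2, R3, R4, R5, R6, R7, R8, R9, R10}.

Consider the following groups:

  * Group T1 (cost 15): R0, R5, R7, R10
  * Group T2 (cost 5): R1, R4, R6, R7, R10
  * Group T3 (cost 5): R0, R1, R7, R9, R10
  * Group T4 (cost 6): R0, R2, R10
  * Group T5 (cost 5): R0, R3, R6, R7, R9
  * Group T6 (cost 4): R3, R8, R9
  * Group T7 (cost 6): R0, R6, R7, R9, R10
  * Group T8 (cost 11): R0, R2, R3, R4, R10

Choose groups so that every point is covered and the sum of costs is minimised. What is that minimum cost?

T1, T2, T4, T6 together cover every point (T1 ∪ T2 ∪ T4 ∪ T6 = {R0, R1, R2, R3, R4, R5, R6, R7, R8, R9, R10}); total cost 15 + 5 + 6 + 4 = 30.
No covering selection has total cost below 30.

30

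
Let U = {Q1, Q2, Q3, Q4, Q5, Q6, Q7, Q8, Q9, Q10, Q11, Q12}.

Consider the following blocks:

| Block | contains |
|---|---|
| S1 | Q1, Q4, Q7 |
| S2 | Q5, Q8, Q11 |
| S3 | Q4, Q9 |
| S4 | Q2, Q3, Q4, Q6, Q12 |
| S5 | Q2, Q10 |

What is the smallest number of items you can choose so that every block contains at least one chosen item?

Take H = {Q2, Q4, Q11}. Each listed block contains at least one of these, so H is a hitting set of size 3.
The blocks S1, S2, S5 are pairwise disjoint, so any hitting set needs a separate item for each — at least 3. Hence 3 is optimal.

3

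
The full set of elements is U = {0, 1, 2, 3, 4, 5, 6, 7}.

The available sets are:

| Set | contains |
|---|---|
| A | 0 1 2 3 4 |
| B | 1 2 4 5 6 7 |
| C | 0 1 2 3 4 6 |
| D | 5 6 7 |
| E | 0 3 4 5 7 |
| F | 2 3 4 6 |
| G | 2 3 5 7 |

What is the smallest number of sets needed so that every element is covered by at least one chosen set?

2

C and D together: C ∪ D = {0, 1, 2, 3, 4, 5, 6, 7} — every element is covered.
No single set has all 8 elements (the largest, B, has 6), so 2 is optimal.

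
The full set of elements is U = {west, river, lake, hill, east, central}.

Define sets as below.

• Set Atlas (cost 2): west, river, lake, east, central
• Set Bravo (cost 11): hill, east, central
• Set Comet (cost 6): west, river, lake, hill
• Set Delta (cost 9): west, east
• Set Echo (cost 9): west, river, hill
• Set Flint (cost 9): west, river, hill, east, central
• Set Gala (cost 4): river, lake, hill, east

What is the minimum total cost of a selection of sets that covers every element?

Atlas, Gala together cover every element (Atlas ∪ Gala = {west, river, lake, hill, east, central}); total cost 2 + 4 = 6.
No covering selection has total cost below 6.

6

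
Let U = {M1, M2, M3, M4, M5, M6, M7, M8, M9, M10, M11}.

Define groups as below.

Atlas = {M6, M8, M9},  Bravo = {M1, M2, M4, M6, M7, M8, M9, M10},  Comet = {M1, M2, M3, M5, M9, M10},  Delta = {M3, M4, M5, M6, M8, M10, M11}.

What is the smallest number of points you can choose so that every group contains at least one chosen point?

2

H = {M6, M10} meets every group (each contains at least one member of H), and |H| = 2.
No single point lies in every group, so at least 2 are needed and 2 is optimal.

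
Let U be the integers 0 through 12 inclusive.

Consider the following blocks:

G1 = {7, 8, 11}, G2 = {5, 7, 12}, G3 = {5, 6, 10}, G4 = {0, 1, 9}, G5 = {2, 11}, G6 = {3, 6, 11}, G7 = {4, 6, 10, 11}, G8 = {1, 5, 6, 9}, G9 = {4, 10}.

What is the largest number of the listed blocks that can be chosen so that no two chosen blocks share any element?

4

G2, G4, G6, G9 are pairwise disjoint (G2={5,7,12}; G4={0,1,9}; G6={3,6,11}; G9={4,10}).
Every remaining block overlaps one of these, and no 5 of the listed blocks are pairwise disjoint, so 4 is the maximum.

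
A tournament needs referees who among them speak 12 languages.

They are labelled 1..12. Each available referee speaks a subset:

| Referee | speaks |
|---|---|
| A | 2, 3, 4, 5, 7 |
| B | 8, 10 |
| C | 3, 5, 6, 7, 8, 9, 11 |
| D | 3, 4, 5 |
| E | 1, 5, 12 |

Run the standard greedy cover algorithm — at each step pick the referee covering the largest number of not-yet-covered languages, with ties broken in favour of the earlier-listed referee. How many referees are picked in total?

Greedy: pick C (covers 7 new) → pick A (covers 2 new) → pick E (covers 2 new) → pick B (covers 1 new). Total picks: 4.

4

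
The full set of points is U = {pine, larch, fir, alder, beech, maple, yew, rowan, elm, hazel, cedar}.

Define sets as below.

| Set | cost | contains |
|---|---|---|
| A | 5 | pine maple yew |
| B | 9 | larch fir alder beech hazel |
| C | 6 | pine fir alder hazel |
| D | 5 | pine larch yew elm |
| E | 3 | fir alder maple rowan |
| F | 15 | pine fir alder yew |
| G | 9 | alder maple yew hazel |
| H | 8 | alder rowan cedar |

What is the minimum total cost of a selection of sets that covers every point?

25

B, D, E, H together cover every point (B ∪ D ∪ E ∪ H = {pine, larch, fir, alder, beech, maple, yew, rowan, elm, hazel, cedar}); total cost 9 + 5 + 3 + 8 = 25.
No covering selection has total cost below 25.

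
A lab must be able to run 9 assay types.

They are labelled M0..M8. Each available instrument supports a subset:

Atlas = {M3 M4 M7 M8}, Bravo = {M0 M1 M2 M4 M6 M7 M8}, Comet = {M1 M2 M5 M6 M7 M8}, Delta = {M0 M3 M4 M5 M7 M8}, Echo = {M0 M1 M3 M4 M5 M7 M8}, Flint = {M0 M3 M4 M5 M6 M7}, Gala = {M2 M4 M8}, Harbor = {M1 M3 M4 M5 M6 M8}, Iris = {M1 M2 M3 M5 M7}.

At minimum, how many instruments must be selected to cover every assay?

2

Bravo and Delta together: Bravo ∪ Delta = {M0, M1, M2, M3, M4, M5, M6, M7, M8} — every assay is covered.
No single instrument has all 9 assays (the largest, Bravo, has 7), so 2 is optimal.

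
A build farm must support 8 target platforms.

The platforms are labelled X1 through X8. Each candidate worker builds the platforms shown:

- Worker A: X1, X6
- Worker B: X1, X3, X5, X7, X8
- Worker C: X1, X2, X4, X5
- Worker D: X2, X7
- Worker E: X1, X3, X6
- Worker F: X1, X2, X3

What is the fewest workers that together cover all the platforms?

Take {A, B, C}. Their union is {X1, X2, X3, X4, X5, X6, X7, X8}, which is all 8 platforms.
Only C contains X4, so C is forced; the remaining 4 platforms need at least 2 more workers (each remaining worker adds at most 3) — so at least 3 workers are needed, and 3 is optimal.

3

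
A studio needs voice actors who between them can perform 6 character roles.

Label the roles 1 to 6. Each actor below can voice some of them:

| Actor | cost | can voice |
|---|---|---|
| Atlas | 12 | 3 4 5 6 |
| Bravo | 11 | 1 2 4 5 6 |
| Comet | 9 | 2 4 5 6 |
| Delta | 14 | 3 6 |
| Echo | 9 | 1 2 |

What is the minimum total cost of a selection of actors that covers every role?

Atlas, Echo together cover every role (Atlas ∪ Echo = {1, 2, 3, 4, 5, 6}); total cost 12 + 9 = 21.
The greedy pick Bravo, Atlas costs 23; no covering selection beats 21.

21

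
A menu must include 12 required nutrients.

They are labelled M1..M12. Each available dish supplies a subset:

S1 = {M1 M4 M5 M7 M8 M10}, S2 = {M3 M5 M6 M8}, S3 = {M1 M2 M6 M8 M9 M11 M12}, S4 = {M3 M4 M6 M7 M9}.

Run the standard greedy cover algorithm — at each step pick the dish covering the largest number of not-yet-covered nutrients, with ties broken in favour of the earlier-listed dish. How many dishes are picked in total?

Greedy: pick S3 (covers 7 new) → pick S1 (covers 4 new) → pick S2 (covers 1 new). Total picks: 3.

3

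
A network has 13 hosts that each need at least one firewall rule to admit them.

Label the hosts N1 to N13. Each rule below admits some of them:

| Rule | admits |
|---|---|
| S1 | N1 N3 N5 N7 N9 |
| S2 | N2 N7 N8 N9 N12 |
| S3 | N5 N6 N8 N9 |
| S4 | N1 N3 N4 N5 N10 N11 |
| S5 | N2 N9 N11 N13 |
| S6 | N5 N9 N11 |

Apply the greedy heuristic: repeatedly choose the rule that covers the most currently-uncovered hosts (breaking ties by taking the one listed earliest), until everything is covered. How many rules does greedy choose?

Greedy: pick S4 (covers 6 new) → pick S2 (covers 5 new) → pick S3 (covers 1 new) → pick S5 (covers 1 new). Total picks: 4.

4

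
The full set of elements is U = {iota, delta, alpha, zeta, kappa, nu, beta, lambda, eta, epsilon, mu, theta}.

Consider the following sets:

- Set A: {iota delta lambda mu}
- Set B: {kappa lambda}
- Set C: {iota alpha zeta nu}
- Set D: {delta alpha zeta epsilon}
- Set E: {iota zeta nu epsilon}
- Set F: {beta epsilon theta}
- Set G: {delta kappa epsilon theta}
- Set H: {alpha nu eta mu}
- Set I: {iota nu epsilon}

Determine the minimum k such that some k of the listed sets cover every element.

5

A, B, E, F, and H cover everything between them: the union {iota, delta, alpha, zeta, kappa, nu, beta, lambda, eta, epsilon, mu, theta} is all of U.
No 4 of the 9 sets cover everything (all 126 combinations miss at least one element), so 5 is optimal.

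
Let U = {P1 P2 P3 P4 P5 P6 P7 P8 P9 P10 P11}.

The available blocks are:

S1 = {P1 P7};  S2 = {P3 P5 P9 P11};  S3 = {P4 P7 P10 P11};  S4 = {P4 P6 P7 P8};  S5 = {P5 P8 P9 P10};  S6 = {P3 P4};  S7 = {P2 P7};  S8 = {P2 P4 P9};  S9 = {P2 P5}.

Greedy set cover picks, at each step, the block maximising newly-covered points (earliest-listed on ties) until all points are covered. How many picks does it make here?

5

Greedy: pick S2 (covers 4 new) → pick S4 (covers 4 new) → pick S1 (covers 1 new) → pick S3 (covers 1 new) → pick S7 (covers 1 new). Total picks: 5.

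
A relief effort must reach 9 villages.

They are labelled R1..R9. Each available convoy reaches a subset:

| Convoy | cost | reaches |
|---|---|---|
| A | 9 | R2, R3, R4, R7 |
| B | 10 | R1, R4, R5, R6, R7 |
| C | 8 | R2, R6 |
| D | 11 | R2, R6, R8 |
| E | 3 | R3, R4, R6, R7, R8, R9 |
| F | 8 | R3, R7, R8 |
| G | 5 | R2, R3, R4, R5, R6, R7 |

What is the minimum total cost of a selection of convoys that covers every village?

B, E, G together cover every village (B ∪ E ∪ G = {R1, R2, R3, R4, R5, R6, R7, R8, R9}); total cost 10 + 3 + 5 = 18.
No covering selection has total cost below 18.

18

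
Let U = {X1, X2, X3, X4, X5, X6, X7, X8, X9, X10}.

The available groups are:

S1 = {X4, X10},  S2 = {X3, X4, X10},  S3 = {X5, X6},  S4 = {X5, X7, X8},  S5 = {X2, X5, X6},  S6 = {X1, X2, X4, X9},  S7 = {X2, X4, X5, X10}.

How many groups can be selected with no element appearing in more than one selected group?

S1, S3 are pairwise disjoint (S1={X4,X10}; S3={X5,X6}).
Every remaining group overlaps one of these, and no 3 of the listed groups are pairwise disjoint, so 2 is the maximum.

2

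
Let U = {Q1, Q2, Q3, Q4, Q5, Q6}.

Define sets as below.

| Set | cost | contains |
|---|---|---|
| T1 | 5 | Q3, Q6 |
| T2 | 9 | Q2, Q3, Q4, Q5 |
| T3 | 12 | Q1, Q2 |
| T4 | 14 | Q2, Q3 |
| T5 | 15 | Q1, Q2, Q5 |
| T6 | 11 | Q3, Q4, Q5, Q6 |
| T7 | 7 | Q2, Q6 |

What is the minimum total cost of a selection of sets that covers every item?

T3, T6 together cover every item (T3 ∪ T6 = {Q1, Q2, Q3, Q4, Q5, Q6}); total cost 12 + 11 = 23.
The greedy pick T2, T1, T3 costs 26; no covering selection beats 23.

23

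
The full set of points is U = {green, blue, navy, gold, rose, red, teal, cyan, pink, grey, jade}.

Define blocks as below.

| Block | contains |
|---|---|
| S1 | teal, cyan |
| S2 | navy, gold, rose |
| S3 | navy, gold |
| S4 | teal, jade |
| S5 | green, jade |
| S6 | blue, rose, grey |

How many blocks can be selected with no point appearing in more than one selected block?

S1, S3, S5, S6 are pairwise disjoint (S1={teal,cyan}; S3={navy,gold}; S5={green,jade}; S6={blue,rose,grey}).
Every remaining block overlaps one of these, and no 5 of the listed blocks are pairwise disjoint, so 4 is the maximum.

4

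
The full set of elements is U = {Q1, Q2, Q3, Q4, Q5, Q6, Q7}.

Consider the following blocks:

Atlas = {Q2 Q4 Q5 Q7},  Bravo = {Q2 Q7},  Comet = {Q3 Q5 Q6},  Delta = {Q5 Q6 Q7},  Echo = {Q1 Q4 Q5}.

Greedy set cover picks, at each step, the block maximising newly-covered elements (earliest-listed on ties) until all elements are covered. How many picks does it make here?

Greedy: pick Atlas (covers 4 new) → pick Comet (covers 2 new) → pick Echo (covers 1 new). Total picks: 3.

3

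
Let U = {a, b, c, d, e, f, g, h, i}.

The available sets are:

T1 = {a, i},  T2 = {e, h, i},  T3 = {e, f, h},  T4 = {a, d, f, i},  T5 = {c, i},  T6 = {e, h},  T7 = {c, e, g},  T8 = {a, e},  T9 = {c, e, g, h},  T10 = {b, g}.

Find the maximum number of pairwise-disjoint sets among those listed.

3

T1, T6, T10 are pairwise disjoint (T1={a,i}; T6={e,h}; T10={b,g}).
Every remaining set overlaps one of these, and no 4 of the listed sets are pairwise disjoint, so 3 is the maximum.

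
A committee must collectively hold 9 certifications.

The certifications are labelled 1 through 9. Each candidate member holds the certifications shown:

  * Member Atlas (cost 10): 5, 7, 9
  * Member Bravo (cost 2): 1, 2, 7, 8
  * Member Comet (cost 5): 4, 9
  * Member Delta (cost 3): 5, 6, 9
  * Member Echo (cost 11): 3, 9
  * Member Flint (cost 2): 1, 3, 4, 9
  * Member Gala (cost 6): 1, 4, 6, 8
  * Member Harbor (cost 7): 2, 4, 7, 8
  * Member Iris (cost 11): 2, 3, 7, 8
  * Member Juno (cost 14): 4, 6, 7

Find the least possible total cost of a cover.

Bravo, Delta, Flint together cover every certification (Bravo ∪ Delta ∪ Flint = {1, 2, 3, 4, 5, 6, 7, 8, 9}); total cost 2 + 3 + 2 = 7.
No covering selection has total cost below 7.

7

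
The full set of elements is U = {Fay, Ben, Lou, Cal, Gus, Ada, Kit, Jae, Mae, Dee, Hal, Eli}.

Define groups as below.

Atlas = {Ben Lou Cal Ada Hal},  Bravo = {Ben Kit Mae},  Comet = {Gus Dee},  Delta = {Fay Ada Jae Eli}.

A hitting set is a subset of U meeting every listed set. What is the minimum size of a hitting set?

3

The 3 elements {Fay, Ben, Dee} hit every group.
The groups Bravo, Comet, Delta are pairwise disjoint, so any hitting set needs a separate element for each — at least 3. Hence 3 is optimal.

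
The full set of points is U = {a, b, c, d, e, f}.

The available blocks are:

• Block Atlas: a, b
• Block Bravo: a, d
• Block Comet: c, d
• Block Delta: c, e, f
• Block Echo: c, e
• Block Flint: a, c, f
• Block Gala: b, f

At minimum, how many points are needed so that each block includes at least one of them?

3

The 3 points {a, c, f} hit every block.
The blocks Bravo, Echo, Gala are pairwise disjoint, so any hitting set needs a separate point for each — at least 3. Hence 3 is optimal.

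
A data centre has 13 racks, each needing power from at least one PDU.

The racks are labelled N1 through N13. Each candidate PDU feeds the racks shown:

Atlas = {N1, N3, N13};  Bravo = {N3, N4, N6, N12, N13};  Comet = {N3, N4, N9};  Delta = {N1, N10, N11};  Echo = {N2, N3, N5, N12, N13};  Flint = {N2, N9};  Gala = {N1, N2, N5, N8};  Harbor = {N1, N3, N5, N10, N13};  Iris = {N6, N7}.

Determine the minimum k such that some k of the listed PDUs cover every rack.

5

Bravo and Comet and Delta and Gala and Iris together: Bravo ∪ Comet ∪ Delta ∪ Gala ∪ Iris = {N1, N2, N3, N4, N5, N6, N7, N8, N9, N10, N11, N12, N13} — every rack is covered.
No 4 of the 9 PDUs cover everything (all 126 combinations miss at least one rack), so 5 is optimal.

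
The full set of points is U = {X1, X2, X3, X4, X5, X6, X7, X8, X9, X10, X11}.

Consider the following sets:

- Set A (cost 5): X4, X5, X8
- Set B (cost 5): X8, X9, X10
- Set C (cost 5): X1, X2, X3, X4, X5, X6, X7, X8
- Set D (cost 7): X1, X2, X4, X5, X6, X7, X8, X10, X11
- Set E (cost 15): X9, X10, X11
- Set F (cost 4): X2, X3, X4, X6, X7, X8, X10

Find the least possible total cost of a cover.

16

B, D, F together cover every point (B ∪ D ∪ F = {X1, X2, X3, X4, X5, X6, X7, X8, X9, X10, X11}); total cost 5 + 7 + 4 = 16.
No covering selection has total cost below 16.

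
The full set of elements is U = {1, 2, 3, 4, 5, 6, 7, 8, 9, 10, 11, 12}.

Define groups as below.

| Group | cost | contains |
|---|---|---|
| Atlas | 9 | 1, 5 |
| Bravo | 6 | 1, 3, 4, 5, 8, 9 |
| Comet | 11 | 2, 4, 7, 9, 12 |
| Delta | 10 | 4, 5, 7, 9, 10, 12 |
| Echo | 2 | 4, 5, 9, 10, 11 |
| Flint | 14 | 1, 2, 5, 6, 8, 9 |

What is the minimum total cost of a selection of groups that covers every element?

32

Bravo, Delta, Echo, Flint together cover every element (Bravo ∪ Delta ∪ Echo ∪ Flint = {1, 2, 3, 4, 5, 6, 7, 8, 9, 10, 11, 12}); total cost 6 + 10 + 2 + 14 = 32.
The greedy pick Echo, Bravo, Comet, Flint costs 33; no covering selection beats 32.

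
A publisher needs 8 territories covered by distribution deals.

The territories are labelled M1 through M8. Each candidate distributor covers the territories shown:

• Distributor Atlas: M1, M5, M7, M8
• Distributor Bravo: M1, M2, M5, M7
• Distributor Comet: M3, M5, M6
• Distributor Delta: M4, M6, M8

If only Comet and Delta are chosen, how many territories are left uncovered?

3

Union of Comet, Delta = {M3, M4, M5, M6, M8}.
Not covered: M1, M2, M7 — 3 territories.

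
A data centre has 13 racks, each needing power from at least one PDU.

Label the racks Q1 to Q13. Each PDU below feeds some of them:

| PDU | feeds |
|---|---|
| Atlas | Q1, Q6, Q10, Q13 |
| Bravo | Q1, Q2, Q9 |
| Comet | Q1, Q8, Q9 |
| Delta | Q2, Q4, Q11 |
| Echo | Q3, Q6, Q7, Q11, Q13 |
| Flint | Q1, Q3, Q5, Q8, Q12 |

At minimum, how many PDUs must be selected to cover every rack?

5

Atlas and Comet and Delta and Echo and Flint together: Atlas ∪ Comet ∪ Delta ∪ Echo ∪ Flint = {Q1, Q2, Q3, Q4, Q5, Q6, Q7, Q8, Q9, Q10, Q11, Q12, Q13} — every rack is covered.
No 4 of the 6 PDUs cover everything (all 15 combinations miss at least one rack), so 5 is optimal.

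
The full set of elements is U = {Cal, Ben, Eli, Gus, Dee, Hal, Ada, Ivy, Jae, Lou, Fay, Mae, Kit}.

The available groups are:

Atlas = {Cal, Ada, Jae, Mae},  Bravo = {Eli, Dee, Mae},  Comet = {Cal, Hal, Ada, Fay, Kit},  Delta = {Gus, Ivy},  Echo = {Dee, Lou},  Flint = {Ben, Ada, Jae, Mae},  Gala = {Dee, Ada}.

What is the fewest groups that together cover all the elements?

Take {Bravo, Comet, Delta, Echo, Flint}. Their union is {Cal, Ben, Eli, Gus, Dee, Hal, Ada, Ivy, Jae, Lou, Fay, Mae, Kit}, which is all 13 elements.
No 4 of the 7 groups cover everything (all 35 combinations miss at least one element), so 5 is optimal.

5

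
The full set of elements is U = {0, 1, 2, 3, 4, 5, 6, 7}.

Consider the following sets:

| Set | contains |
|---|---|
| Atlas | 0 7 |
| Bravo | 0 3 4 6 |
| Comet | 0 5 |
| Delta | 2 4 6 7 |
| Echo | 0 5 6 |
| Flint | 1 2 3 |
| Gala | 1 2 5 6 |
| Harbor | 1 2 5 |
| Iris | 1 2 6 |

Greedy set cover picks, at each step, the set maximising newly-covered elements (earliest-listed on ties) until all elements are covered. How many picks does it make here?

Greedy: pick Bravo (covers 4 new) → pick Gala (covers 3 new) → pick Atlas (covers 1 new). Total picks: 3.

3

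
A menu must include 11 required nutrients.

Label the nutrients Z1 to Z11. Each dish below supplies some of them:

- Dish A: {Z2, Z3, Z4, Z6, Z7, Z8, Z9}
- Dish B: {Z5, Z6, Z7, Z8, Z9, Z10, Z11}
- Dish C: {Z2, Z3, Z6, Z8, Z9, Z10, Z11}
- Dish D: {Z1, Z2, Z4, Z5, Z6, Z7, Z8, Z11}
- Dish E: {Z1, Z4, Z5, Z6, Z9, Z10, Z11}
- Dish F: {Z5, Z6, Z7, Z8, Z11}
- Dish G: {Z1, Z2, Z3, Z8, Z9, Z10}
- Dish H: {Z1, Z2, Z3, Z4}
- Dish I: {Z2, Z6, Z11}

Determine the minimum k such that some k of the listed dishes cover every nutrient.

Take {D, G}. Their union is {Z1, Z2, Z3, Z4, Z5, Z6, Z7, Z8, Z9, Z10, Z11}, which is all 11 nutrients.
No single dish has all 11 nutrients (the largest, D, has 8), so 2 is optimal.

2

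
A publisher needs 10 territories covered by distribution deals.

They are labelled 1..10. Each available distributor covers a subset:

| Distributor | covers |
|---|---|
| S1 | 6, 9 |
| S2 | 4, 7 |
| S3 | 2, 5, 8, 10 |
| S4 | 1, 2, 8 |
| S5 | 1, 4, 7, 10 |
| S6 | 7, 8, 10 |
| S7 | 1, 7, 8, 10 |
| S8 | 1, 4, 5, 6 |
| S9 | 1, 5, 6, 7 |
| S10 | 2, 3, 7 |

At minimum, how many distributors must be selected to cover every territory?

4

S1 and S7 and S8 and S10 together: S1 ∪ S7 ∪ S8 ∪ S10 = {1, 2, 3, 4, 5, 6, 7, 8, 9, 10} — every territory is covered.
No 3 of the 10 distributors cover everything (all 120 combinations miss at least one territory), so 4 is optimal.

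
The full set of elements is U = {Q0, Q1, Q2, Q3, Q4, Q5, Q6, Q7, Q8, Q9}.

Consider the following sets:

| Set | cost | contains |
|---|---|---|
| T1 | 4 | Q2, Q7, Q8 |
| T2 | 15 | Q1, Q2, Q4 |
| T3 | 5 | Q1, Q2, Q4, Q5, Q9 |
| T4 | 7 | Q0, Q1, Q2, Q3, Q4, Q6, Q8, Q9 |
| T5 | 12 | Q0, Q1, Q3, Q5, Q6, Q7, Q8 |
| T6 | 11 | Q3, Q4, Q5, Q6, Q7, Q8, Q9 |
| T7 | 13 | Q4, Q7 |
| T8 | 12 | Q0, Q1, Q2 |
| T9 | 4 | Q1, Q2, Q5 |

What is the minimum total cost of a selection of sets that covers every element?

T1, T4, T9 together cover every element (T1 ∪ T4 ∪ T9 = {Q0, Q1, Q2, Q3, Q4, Q5, Q6, Q7, Q8, Q9}); total cost 4 + 7 + 4 = 15.
No covering selection has total cost below 15.

15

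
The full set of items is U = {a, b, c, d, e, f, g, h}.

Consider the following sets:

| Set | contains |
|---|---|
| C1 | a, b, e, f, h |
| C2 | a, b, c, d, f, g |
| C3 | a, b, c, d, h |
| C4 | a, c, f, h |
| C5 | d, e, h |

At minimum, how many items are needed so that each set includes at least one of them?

2

Take T = {a, h}. Each listed set contains at least one of these, so T is a hitting set of size 2.
No single item lies in every set, so at least 2 are needed and 2 is optimal.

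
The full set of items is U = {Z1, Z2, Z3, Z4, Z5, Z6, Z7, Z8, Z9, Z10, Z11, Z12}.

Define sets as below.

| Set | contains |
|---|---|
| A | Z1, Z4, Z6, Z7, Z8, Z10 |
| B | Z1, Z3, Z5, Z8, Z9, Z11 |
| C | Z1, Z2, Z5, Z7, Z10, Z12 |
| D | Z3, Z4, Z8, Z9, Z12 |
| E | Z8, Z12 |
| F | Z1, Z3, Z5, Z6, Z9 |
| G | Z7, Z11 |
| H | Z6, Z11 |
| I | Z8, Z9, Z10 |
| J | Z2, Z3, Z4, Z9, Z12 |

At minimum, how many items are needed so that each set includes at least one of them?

4

The 4 items {Z1, Z2, Z8, Z11} hit every set.
No choice of 3 items meets every set, so 4 is the minimum.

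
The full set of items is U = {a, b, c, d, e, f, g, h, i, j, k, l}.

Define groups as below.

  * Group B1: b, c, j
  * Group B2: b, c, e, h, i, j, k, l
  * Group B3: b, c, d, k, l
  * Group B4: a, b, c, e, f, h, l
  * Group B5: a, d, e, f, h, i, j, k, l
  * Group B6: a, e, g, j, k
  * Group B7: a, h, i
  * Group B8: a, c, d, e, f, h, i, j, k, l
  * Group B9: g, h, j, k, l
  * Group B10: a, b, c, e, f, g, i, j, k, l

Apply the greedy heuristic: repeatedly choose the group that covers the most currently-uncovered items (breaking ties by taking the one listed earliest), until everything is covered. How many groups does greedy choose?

2

Greedy: pick B8 (covers 10 new) → pick B10 (covers 2 new). Total picks: 2.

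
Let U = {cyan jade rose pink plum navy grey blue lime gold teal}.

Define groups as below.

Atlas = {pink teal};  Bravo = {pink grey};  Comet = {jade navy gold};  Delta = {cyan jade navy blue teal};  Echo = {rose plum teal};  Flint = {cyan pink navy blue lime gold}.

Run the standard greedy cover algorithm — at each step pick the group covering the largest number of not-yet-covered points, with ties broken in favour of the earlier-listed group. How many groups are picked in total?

Greedy: pick Flint (covers 6 new) → pick Echo (covers 3 new) → pick Bravo (covers 1 new) → pick Comet (covers 1 new). Total picks: 4.

4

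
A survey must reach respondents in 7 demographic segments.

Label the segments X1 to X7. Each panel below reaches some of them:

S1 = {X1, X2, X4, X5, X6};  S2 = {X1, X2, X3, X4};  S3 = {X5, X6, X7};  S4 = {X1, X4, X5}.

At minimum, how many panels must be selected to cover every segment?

2

Take {S2, S3}. Their union is {X1, X2, X3, X4, X5, X6, X7}, which is all 7 segments.
No single panel has all 7 segments (the largest, S1, has 5), so 2 is optimal.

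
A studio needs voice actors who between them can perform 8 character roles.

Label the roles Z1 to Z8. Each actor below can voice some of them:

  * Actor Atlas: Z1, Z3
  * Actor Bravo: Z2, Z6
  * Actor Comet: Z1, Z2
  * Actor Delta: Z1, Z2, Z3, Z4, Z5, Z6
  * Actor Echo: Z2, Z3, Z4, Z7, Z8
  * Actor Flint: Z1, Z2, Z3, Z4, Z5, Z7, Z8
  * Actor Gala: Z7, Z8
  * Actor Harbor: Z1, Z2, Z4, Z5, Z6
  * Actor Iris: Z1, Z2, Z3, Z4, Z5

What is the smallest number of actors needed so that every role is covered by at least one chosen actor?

Take {Delta, Flint}. Their union is {Z1, Z2, Z3, Z4, Z5, Z6, Z7, Z8}, which is all 8 roles.
No single actor has all 8 roles (the largest, Flint, has 7), so 2 is optimal.

2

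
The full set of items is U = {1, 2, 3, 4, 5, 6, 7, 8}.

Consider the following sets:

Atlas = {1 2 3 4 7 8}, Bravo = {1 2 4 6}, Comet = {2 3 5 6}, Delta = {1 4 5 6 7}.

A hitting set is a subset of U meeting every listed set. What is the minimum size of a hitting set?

H = {1, 2} meets every set (each contains at least one member of H), and |H| = 2.
No single item lies in every set, so at least 2 are needed and 2 is optimal.

2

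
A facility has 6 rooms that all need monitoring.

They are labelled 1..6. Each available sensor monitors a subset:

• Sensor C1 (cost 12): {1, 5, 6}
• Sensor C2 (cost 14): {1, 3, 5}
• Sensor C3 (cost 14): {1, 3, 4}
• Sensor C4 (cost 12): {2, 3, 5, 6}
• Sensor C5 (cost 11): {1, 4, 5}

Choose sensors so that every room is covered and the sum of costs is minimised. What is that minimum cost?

23

C4, C5 together cover every room (C4 ∪ C5 = {1, 2, 3, 4, 5, 6}); total cost 12 + 11 = 23.
No covering selection has total cost below 23.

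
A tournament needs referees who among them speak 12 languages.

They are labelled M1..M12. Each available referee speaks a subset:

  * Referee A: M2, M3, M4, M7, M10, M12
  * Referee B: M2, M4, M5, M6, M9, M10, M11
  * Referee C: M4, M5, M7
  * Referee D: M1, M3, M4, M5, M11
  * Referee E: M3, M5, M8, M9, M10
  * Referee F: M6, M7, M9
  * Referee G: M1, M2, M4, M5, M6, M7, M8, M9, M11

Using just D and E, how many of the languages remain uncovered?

Union of D, E = {M1, M3, M4, M5, M8, M9, M10, M11}.
Not covered: M2, M6, M7, M12 — 4 languages.

4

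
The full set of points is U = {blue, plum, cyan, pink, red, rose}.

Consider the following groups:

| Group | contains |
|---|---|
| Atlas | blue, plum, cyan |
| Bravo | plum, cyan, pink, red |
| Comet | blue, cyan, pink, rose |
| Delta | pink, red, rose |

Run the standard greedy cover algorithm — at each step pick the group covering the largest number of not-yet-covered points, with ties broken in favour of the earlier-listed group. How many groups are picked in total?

Greedy: pick Bravo (covers 4 new) → pick Comet (covers 2 new). Total picks: 2.

2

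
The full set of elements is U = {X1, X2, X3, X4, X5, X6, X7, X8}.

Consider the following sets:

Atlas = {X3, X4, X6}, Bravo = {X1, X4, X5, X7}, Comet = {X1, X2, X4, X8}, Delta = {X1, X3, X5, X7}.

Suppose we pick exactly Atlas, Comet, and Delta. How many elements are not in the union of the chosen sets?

0

Union of Atlas, Comet, Delta = {X1, X2, X3, X4, X5, X6, X7, X8} — that's every element, so 0 are uncovered.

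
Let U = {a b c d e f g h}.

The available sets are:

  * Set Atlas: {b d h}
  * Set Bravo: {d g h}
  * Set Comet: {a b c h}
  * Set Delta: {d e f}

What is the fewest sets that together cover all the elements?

3

Bravo, Comet, and Delta cover everything between them: the union {a, b, c, d, e, f, g, h} is all of U.
Only Comet contains a, so Comet is forced; the remaining 4 elements need at least 2 more sets (each remaining set adds at most 3) — so at least 3 sets are needed, and 3 is optimal.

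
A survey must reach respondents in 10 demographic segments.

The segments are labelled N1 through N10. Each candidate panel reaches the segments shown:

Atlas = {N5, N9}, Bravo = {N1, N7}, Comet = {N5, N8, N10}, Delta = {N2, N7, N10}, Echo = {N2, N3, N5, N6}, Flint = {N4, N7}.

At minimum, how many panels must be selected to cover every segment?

5

Atlas and Bravo and Comet and Echo and Flint together: Atlas ∪ Bravo ∪ Comet ∪ Echo ∪ Flint = {N1, N2, N3, N4, N5, N6, N7, N8, N9, N10} — every segment is covered.
No 4 of the 6 panels cover everything (all 15 combinations miss at least one segment), so 5 is optimal.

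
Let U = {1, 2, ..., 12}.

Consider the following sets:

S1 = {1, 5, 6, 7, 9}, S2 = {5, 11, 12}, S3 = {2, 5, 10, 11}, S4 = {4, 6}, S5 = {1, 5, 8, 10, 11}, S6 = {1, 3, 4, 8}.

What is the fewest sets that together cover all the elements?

4

S1 and S2 and S3 and S6 together: S1 ∪ S2 ∪ S3 ∪ S6 = {1, 2, 3, 4, 5, 6, 7, 8, 9, 10, 11, 12} — every element is covered.
Only S1 contains 7, so S1 is forced; the remaining 7 elements need at least 3 more sets (each remaining set adds at most 3) — so at least 4 sets are needed, and 4 is optimal.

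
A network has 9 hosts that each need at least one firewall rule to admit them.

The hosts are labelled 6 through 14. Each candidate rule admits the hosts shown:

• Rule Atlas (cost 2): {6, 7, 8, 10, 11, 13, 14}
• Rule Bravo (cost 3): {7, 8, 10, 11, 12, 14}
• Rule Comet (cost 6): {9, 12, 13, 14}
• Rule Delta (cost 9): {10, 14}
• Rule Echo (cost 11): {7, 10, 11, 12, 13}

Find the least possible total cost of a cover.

Atlas, Comet together cover every host (Atlas ∪ Comet = {6, 7, 8, 9, 10, 11, 12, 13, 14}); total cost 2 + 6 = 8.
The greedy pick Atlas, Bravo, Comet costs 11; no covering selection beats 8.

8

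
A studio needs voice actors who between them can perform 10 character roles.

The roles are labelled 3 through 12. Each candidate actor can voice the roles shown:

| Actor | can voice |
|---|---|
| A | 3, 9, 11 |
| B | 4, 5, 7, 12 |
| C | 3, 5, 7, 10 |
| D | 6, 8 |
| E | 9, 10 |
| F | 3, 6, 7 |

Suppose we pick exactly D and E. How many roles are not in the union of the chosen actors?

6

Union of D, E = {6, 8, 9, 10}.
Not covered: 3, 4, 5, 7, 11, 12 — 6 roles.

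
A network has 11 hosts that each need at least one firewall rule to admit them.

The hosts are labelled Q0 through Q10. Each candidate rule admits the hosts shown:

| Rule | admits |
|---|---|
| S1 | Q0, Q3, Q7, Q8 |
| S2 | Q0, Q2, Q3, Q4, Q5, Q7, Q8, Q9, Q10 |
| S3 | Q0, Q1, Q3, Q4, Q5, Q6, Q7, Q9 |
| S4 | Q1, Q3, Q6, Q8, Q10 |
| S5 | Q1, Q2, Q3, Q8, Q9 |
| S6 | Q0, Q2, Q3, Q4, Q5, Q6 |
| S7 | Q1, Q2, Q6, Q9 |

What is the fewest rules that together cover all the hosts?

2

Take {S2, S3}. Their union is {Q0, Q1, Q2, Q3, Q4, Q5, Q6, Q7, Q8, Q9, Q10}, which is all 11 hosts.
No single rule has all 11 hosts (the largest, S2, has 9), so 2 is optimal.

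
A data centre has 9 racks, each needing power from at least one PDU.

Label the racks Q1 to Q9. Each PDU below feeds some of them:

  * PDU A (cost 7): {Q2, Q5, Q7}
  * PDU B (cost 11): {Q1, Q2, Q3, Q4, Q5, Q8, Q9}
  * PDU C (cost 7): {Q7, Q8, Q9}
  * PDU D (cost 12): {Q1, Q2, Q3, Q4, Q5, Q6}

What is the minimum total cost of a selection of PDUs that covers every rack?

19

C, D together cover every rack (C ∪ D = {Q1, Q2, Q3, Q4, Q5, Q6, Q7, Q8, Q9}); total cost 7 + 12 = 19.
The greedy pick B, A, D costs 30; no covering selection beats 19.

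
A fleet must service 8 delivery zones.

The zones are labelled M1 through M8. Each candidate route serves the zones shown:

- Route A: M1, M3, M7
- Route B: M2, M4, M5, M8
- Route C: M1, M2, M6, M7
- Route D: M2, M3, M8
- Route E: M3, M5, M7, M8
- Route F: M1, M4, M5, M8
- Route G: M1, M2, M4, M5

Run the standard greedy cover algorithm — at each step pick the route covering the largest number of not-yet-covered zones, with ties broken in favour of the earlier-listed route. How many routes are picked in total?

3

Greedy: pick B (covers 4 new) → pick A (covers 3 new) → pick C (covers 1 new). Total picks: 3.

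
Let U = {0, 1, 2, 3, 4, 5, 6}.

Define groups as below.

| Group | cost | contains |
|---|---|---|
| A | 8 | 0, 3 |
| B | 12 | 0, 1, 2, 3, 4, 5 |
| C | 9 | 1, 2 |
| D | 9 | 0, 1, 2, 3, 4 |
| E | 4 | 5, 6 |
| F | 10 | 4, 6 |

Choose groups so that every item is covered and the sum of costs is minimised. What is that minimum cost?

13

D, E together cover every item (D ∪ E = {0, 1, 2, 3, 4, 5, 6}); total cost 9 + 4 = 13.
No covering selection has total cost below 13.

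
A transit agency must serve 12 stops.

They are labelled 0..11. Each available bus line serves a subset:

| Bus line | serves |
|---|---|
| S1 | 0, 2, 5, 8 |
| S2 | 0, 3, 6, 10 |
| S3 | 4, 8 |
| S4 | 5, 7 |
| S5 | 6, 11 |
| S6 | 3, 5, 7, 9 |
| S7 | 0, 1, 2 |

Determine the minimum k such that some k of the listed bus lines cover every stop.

5

S2 and S3 and S5 and S6 and S7 together: S2 ∪ S3 ∪ S5 ∪ S6 ∪ S7 = {0, 1, 2, 3, 4, 5, 6, 7, 8, 9, 10, 11} — every stop is covered.
No 4 of the 7 bus lines cover everything (all 35 combinations miss at least one stop), so 5 is optimal.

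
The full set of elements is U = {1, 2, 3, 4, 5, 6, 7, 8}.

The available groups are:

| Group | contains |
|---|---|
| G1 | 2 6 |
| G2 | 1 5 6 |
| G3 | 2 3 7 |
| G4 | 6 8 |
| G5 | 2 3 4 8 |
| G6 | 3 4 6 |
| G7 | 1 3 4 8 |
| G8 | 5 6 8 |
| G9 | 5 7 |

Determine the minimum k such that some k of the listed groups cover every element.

3

G2 and G3 and G7 together: G2 ∪ G3 ∪ G7 = {1, 2, 3, 4, 5, 6, 7, 8} — every element is covered.
No 2 of the 9 groups cover everything (all 36 combinations miss at least one element), so 3 is optimal.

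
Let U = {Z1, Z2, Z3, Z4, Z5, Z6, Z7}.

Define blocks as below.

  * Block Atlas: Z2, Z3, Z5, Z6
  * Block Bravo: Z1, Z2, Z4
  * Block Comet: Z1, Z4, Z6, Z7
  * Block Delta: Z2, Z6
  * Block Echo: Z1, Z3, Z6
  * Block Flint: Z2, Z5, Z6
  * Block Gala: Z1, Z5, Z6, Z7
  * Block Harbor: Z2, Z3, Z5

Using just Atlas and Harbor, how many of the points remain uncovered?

Union of Atlas, Harbor = {Z2, Z3, Z5, Z6}.
Not covered: Z1, Z4, Z7 — 3 points.

3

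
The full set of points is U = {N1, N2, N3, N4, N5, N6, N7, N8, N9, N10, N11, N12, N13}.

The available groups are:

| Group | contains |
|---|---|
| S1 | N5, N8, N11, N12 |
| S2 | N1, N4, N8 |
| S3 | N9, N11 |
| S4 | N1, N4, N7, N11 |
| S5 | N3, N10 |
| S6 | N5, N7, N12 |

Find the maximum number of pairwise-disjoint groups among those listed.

S2, S3, S5, S6 are pairwise disjoint (S2={N1,N4,N8}; S3={N9,N11}; S5={N3,N10}; S6={N5,N7,N12}).
Every remaining group overlaps one of these, and no 5 of the listed groups are pairwise disjoint, so 4 is the maximum.

4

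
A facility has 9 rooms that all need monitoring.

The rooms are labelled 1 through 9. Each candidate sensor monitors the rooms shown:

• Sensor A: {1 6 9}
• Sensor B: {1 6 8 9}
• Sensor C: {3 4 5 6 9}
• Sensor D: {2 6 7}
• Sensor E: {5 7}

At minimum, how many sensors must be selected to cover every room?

Take {B, C, D}. Their union is {1, 2, 3, 4, 5, 6, 7, 8, 9}, which is all 9 rooms.
Only D contains 2, so D is forced; the remaining 6 rooms need at least 2 more sensors (each remaining sensor adds at most 4) — so at least 3 sensors are needed, and 3 is optimal.

3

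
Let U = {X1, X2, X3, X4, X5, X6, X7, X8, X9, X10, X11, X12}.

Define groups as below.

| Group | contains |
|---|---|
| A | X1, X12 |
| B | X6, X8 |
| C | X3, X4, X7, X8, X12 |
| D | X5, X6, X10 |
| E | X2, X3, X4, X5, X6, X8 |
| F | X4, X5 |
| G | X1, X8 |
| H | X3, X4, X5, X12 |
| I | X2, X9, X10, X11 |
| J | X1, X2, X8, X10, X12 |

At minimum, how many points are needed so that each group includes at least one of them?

T = {X1, X5, X8, X9} meets every group (each contains at least one member of T), and |T| = 4.
The groups A, B, F, I are pairwise disjoint, so any hitting set needs a separate point for each — at least 4. Hence 4 is optimal.

4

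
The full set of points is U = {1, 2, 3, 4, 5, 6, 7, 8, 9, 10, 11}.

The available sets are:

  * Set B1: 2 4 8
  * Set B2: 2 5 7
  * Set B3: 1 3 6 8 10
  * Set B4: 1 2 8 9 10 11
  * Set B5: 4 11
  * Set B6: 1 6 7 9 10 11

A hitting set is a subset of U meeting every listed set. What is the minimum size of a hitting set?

3

H = {7, 8, 11} meets every set (each contains at least one member of H), and |H| = 3.
The sets B2, B3, B5 are pairwise disjoint, so any hitting set needs a separate point for each — at least 3. Hence 3 is optimal.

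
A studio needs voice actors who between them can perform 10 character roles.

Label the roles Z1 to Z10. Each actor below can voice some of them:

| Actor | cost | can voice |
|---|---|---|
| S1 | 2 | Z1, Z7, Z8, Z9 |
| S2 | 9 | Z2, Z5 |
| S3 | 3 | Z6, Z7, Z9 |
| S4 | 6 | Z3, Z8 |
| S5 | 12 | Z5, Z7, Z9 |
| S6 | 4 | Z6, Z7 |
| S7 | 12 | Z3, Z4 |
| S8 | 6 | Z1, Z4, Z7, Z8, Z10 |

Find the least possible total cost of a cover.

24

S2, S3, S4, S8 together cover every role (S2 ∪ S3 ∪ S4 ∪ S8 = {Z1, Z2, Z3, Z4, Z5, Z6, Z7, Z8, Z9, Z10}); total cost 9 + 3 + 6 + 6 = 24.
The greedy pick S1, S3, S8, S2, S4 costs 26; no covering selection beats 24.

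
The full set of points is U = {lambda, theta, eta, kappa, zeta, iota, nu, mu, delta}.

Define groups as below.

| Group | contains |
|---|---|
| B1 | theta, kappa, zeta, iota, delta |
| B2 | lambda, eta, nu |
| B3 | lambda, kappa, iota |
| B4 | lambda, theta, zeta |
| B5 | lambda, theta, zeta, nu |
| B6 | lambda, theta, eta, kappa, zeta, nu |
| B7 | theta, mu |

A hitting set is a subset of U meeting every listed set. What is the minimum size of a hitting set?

2

Take H = {lambda, theta}. Each listed group contains at least one of these, so H is a hitting set of size 2.
The groups B2, B7 are pairwise disjoint, so any hitting set needs a separate point for each — at least 2. Hence 2 is optimal.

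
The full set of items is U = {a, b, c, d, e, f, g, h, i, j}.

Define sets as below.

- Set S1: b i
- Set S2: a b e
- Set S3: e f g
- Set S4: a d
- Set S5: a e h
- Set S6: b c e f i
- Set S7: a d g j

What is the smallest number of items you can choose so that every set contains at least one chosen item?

3

T = {a, b, g} meets every set (each contains at least one member of T), and |T| = 3.
The sets S1, S3, S4 are pairwise disjoint, so any hitting set needs a separate item for each — at least 3. Hence 3 is optimal.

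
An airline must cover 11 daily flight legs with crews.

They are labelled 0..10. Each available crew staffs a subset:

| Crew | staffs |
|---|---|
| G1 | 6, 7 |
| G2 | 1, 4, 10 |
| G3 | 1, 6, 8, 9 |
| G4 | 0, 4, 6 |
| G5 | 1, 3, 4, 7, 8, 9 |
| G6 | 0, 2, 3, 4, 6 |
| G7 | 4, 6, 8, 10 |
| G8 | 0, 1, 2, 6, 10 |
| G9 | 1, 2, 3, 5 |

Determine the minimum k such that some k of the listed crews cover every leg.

G5 and G8 and G9 together: G5 ∪ G8 ∪ G9 = {0, 1, 2, 3, 4, 5, 6, 7, 8, 9, 10} — every leg is covered.
Only G9 contains 5, so G9 is forced; the remaining 7 legs need at least 2 more crews (each remaining crew adds at most 4) — so at least 3 crews are needed, and 3 is optimal.

3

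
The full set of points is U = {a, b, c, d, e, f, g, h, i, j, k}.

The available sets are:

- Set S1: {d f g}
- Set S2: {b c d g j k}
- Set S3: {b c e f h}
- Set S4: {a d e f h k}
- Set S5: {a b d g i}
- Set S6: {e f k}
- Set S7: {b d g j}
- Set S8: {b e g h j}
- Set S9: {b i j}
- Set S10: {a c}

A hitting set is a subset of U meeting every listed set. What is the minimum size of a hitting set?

T = {a, f, j} meets every set (each contains at least one member of T), and |T| = 3.
The sets S6, S9, S10 are pairwise disjoint, so any hitting set needs a separate point for each — at least 3. Hence 3 is optimal.

3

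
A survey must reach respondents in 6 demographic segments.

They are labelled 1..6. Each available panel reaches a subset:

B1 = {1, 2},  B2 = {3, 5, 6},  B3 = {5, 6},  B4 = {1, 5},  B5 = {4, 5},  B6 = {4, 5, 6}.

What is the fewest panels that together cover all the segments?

B1 and B2 and B5 together: B1 ∪ B2 ∪ B5 = {1, 2, 3, 4, 5, 6} — every segment is covered.
Only B1 contains 2, so B1 is forced; the remaining 4 segments need at least 2 more panels (each remaining panel adds at most 3) — so at least 3 panels are needed, and 3 is optimal.

3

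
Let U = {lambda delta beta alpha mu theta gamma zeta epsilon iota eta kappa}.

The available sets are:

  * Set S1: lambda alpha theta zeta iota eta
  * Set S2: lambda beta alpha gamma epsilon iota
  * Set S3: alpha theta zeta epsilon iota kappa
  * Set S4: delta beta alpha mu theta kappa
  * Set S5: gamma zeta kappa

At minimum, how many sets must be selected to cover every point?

3

S1, S2, and S4 cover everything between them: the union {lambda, delta, beta, alpha, mu, theta, gamma, zeta, epsilon, iota, eta, kappa} is all of U.
Only S4 contains delta, so S4 is forced; the remaining 6 points need at least 2 more sets (each remaining set adds at most 4) — so at least 3 sets are needed, and 3 is optimal.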